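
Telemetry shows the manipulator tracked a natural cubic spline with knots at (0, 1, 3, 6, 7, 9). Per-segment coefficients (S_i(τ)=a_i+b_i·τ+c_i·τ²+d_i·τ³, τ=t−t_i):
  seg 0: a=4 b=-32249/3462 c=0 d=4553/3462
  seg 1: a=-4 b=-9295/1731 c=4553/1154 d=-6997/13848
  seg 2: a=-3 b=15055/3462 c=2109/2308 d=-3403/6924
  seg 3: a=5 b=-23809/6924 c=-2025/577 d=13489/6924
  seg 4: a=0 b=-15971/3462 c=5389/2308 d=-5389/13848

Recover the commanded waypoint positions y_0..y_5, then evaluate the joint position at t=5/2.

y_0 = S_0(0) = a_0 = 4
y_1 = S_1(0) = a_1 = -4
y_2 = S_2(0) = a_2 = -3
y_3 = S_3(0) = a_3 = 5
y_4 = S_4(0) = a_4 = 0
y_5 = S_4(2) = -3
t_q=5/2 is in segment 1 (τ=3/2); S_1(τ)=-180309/36928

y_0=4 y_1=-4 y_2=-3 y_3=5 y_4=0 y_5=-3
S(5/2) = -180309/36928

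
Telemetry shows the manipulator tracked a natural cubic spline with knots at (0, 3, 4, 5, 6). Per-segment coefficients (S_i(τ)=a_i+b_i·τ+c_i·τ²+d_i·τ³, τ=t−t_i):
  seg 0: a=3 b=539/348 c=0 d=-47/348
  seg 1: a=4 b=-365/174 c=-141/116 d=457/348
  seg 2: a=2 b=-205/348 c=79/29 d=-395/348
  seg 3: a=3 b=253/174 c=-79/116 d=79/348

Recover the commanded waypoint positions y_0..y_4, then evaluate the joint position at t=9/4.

y_0 = S_0(0) = a_0 = 3
y_1 = S_1(0) = a_1 = 4
y_2 = S_2(0) = a_2 = 2
y_3 = S_3(0) = a_3 = 3
y_4 = S_3(1) = 4
t_q=9/4 is in segment 0 (τ=9/4); S_0(τ)=36723/7424

y_0=3 y_1=4 y_2=2 y_3=3 y_4=4
S(9/4) = 36723/7424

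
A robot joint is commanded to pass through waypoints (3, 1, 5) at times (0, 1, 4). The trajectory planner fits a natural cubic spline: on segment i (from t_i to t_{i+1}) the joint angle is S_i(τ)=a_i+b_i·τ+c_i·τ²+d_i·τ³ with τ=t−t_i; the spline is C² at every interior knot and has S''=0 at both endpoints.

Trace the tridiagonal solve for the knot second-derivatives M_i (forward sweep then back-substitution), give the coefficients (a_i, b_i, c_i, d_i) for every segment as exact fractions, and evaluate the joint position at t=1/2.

Δ: Δ0=-2, Δ1=4/3
row 1: diag=8, rhs=20; c'=3/8, d'=5/2
back: M1=5/2
M: M0=0, M1=5/2, M2=0
seg 0: a=3, c=M0/2=0, d=(M1−M0)/(6·1)=5/12, b=Δ0−h0·(2M0+M1)/6=-29/12
seg 1: a=1, c=M1/2=5/4, d=(M2−M1)/(6·3)=-5/36, b=Δ1−h1·(2M1+M2)/6=-7/6
t_q=1/2 → seg 0, τ=1/2; S=3+-29/12·τ+0·τ²+5/12·τ³=59/32

  seg 0: a=3 b=-29/12 c=0 d=5/12
  seg 1: a=1 b=-7/6 c=5/4 d=-5/36
S(1/2) = 59/32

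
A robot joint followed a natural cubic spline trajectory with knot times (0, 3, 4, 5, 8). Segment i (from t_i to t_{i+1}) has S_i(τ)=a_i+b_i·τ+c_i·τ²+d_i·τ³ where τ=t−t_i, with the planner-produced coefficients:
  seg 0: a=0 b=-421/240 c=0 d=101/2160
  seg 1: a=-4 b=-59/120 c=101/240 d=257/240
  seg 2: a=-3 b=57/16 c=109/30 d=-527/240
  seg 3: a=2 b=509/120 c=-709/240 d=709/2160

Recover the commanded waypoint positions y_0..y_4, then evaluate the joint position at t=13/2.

y_0 = S_0(0) = a_0 = 0
y_1 = S_1(0) = a_1 = -4
y_2 = S_2(0) = a_2 = -3
y_3 = S_3(0) = a_3 = 2
y_4 = S_3(3) = -3
t_q=13/2 is in segment 3 (τ=3/2); S_3(τ)=1807/640

y_0=0 y_1=-4 y_2=-3 y_3=2 y_4=-3
S(13/2) = 1807/640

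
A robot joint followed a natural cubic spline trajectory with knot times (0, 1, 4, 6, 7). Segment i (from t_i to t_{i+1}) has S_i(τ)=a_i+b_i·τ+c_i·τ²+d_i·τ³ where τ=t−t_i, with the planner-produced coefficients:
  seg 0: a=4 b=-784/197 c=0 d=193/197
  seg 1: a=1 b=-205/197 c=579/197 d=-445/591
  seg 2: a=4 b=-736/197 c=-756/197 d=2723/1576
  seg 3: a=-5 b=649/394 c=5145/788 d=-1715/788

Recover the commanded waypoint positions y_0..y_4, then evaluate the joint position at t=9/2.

y_0=4 y_1=1 y_2=4 y_3=-5 y_4=1
S(9/2) = 17507/12608

y_0 = S_0(0) = a_0 = 4
y_1 = S_1(0) = a_1 = 1
y_2 = S_2(0) = a_2 = 4
y_3 = S_3(0) = a_3 = -5
y_4 = S_3(1) = 1
t_q=9/2 is in segment 2 (τ=1/2); S_2(τ)=17507/12608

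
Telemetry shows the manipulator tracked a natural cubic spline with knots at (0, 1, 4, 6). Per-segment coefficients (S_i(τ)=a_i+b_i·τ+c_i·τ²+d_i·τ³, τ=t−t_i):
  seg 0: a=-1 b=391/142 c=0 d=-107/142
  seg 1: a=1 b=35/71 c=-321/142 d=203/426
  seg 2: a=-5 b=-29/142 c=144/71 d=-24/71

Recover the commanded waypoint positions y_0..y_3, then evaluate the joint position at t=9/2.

y_0 = S_0(0) = a_0 = -1
y_1 = S_1(0) = a_1 = 1
y_2 = S_2(0) = a_2 = -5
y_3 = S_2(2) = 0
t_q=9/2 is in segment 2 (τ=1/2); S_2(τ)=-1317/284

y_0=-1 y_1=1 y_2=-5 y_3=0
S(9/2) = -1317/284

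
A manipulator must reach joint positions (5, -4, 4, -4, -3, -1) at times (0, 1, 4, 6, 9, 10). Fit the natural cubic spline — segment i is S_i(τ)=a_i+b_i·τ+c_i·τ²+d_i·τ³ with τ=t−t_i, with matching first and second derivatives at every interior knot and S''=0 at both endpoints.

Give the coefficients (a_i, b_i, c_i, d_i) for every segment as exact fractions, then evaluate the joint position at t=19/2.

  seg 0: a=5 b=-52573/4785 c=0 d=9508/4785
  seg 1: a=-4 b=-24049/4785 c=9508/1595 d=-4433/3915
  seg 2: a=4 b=806/4785 c=-20239/4785 d=59/55
  seg 3: a=-4 b=-18554/4785 c=10559/4785 d=-1048/3915
  seg 4: a=-3 b=10216/4785 c=-323/1595 d=323/4785
S(19/2) = -25197/12760

Δ: Δ0=-9, Δ1=8/3, Δ2=-4, Δ3=1/3, Δ4=2
row 1: diag=8, rhs=70; c'=3/8, d'=35/4
row 2: denom=10−3·3/8=71/8; d'=(-40−3·35/4)/(71/8)=-530/71
row 3: denom=10−2·16/71=678/71; d'=(26−2·-530/71)/(678/71)=1453/339
row 4: denom=8−3·71/226=1595/226; d'=(10−3·1453/339)/(1595/226)=-646/1595
back: M4=-646/1595
back: M3=1453/339−71/226·-646/1595=21118/4785
back: M2=-530/71−16/71·21118/4785=-40478/4785
back: M1=35/4−3/8·-40478/4785=19016/1595
M: M0=0, M1=19016/1595, M2=-40478/4785, M3=21118/4785, M4=-646/1595, M5=0
seg 0: a=5, c=M0/2=0, d=(M1−M0)/(6·1)=9508/4785, b=Δ0−h0·(2M0+M1)/6=-52573/4785
seg 1: a=-4, c=M1/2=9508/1595, d=(M2−M1)/(6·3)=-4433/3915, b=Δ1−h1·(2M1+M2)/6=-24049/4785
seg 2: a=4, c=M2/2=-20239/4785, d=(M3−M2)/(6·2)=59/55, b=Δ2−h2·(2M2+M3)/6=806/4785
seg 3: a=-4, c=M3/2=10559/4785, d=(M4−M3)/(6·3)=-1048/3915, b=Δ3−h3·(2M3+M4)/6=-18554/4785
seg 4: a=-3, c=M4/2=-323/1595, d=(M5−M4)/(6·1)=323/4785, b=Δ4−h4·(2M4+M5)/6=10216/4785
t_q=19/2 → seg 4, τ=1/2; S=-3+10216/4785·τ+-323/1595·τ²+323/4785·τ³=-25197/12760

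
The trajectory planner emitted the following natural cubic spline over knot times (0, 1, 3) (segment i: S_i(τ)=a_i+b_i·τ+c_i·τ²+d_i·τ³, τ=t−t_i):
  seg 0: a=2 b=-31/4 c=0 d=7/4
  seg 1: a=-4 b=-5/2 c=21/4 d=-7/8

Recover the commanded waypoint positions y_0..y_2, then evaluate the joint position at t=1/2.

y_0 = S_0(0) = a_0 = 2
y_1 = S_1(0) = a_1 = -4
y_2 = S_1(2) = 5
t_q=1/2 is in segment 0 (τ=1/2); S_0(τ)=-53/32

y_0=2 y_1=-4 y_2=5
S(1/2) = -53/32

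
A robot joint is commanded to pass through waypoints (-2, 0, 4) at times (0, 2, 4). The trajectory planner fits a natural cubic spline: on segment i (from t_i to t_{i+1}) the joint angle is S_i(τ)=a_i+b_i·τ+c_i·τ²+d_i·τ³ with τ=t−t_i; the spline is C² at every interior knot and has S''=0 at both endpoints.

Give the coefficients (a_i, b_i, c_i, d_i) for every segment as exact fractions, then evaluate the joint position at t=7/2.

Δ: Δ0=1, Δ1=2
row 1: diag=8, rhs=6; c'=1/4, d'=3/4
back: M1=3/4
M: M0=0, M1=3/4, M2=0
seg 0: a=-2, c=M0/2=0, d=(M1−M0)/(6·2)=1/16, b=Δ0−h0·(2M0+M1)/6=3/4
seg 1: a=0, c=M1/2=3/8, d=(M2−M1)/(6·2)=-1/16, b=Δ1−h1·(2M1+M2)/6=3/2
t_q=7/2 → seg 1, τ=3/2; S=0+3/2·τ+3/8·τ²+-1/16·τ³=369/128

  seg 0: a=-2 b=3/4 c=0 d=1/16
  seg 1: a=0 b=3/2 c=3/8 d=-1/16
S(7/2) = 369/128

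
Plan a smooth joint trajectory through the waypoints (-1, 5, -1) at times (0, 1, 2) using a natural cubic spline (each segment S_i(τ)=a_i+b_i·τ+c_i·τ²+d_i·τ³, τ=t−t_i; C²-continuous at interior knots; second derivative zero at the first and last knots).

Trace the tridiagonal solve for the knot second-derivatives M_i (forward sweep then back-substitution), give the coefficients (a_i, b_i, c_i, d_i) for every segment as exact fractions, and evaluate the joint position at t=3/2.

Δ: Δ0=6, Δ1=-6
row 1: diag=4, rhs=-72; c'=1/4, d'=-18
back: M1=-18
M: M0=0, M1=-18, M2=0
seg 0: a=-1, c=M0/2=0, d=(M1−M0)/(6·1)=-3, b=Δ0−h0·(2M0+M1)/6=9
seg 1: a=5, c=M1/2=-9, d=(M2−M1)/(6·1)=3, b=Δ1−h1·(2M1+M2)/6=0
t_q=3/2 → seg 1, τ=1/2; S=5+0·τ+-9·τ²+3·τ³=25/8

  seg 0: a=-1 b=9 c=0 d=-3
  seg 1: a=5 b=0 c=-9 d=3
S(3/2) = 25/8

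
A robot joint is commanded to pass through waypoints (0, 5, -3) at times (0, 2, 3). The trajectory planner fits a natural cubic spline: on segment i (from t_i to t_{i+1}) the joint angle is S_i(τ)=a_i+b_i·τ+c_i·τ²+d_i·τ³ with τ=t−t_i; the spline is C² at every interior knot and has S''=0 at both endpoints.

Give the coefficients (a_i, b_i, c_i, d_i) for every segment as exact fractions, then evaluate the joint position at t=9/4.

Δ: Δ0=5/2, Δ1=-8
row 1: diag=6, rhs=-63; c'=1/6, d'=-21/2
back: M1=-21/2
M: M0=0, M1=-21/2, M2=0
seg 0: a=0, c=M0/2=0, d=(M1−M0)/(6·2)=-7/8, b=Δ0−h0·(2M0+M1)/6=6
seg 1: a=5, c=M1/2=-21/4, d=(M2−M1)/(6·1)=7/4, b=Δ1−h1·(2M1+M2)/6=-9/2
t_q=9/4 → seg 1, τ=1/4; S=5+-9/2·τ+-21/4·τ²+7/4·τ³=915/256

  seg 0: a=0 b=6 c=0 d=-7/8
  seg 1: a=5 b=-9/2 c=-21/4 d=7/4
S(9/4) = 915/256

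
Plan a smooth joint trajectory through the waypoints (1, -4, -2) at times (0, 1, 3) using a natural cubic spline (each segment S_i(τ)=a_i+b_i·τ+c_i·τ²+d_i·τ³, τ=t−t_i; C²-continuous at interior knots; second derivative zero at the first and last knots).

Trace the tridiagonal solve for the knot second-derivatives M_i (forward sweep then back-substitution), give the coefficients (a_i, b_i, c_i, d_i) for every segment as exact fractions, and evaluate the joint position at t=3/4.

  seg 0: a=1 b=-6 c=0 d=1
  seg 1: a=-4 b=-3 c=3 d=-1/2
S(3/4) = -197/64

Δ: Δ0=-5, Δ1=1
row 1: diag=6, rhs=36; c'=1/3, d'=6
back: M1=6
M: M0=0, M1=6, M2=0
seg 0: a=1, c=M0/2=0, d=(M1−M0)/(6·1)=1, b=Δ0−h0·(2M0+M1)/6=-6
seg 1: a=-4, c=M1/2=3, d=(M2−M1)/(6·2)=-1/2, b=Δ1−h1·(2M1+M2)/6=-3
t_q=3/4 → seg 0, τ=3/4; S=1+-6·τ+0·τ²+1·τ³=-197/64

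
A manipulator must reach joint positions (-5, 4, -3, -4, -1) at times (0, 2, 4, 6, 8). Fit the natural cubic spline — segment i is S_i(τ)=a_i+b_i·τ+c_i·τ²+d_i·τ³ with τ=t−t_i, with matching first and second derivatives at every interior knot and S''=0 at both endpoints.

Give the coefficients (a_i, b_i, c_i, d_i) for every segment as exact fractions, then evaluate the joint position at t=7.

Δ: Δ0=9/2, Δ1=-7/2, Δ2=-1/2, Δ3=3/2
row 1: diag=8, rhs=-48; c'=1/4, d'=-6
row 2: denom=8−2·1/4=15/2; d'=(18−2·-6)/(15/2)=4
row 3: denom=8−2·4/15=112/15; d'=(12−2·4)/(112/15)=15/28
back: M3=15/28
back: M2=4−4/15·15/28=27/7
back: M1=-6−1/4·27/7=-195/28
M: M0=0, M1=-195/28, M2=27/7, M3=15/28, M4=0
seg 0: a=-5, c=M0/2=0, d=(M1−M0)/(6·2)=-65/112, b=Δ0−h0·(2M0+M1)/6=191/28
seg 1: a=4, c=M1/2=-195/56, d=(M2−M1)/(6·2)=101/112, b=Δ1−h1·(2M1+M2)/6=-1/7
seg 2: a=-3, c=M2/2=27/14, d=(M3−M2)/(6·2)=-31/112, b=Δ2−h2·(2M2+M3)/6=-13/4
seg 3: a=-4, c=M3/2=15/56, d=(M4−M3)/(6·2)=-5/112, b=Δ3−h3·(2M3+M4)/6=8/7
t_q=7 → seg 3, τ=1; S=-4+8/7·τ+15/56·τ²+-5/112·τ³=-295/112

  seg 0: a=-5 b=191/28 c=0 d=-65/112
  seg 1: a=4 b=-1/7 c=-195/56 d=101/112
  seg 2: a=-3 b=-13/4 c=27/14 d=-31/112
  seg 3: a=-4 b=8/7 c=15/56 d=-5/112
S(7) = -295/112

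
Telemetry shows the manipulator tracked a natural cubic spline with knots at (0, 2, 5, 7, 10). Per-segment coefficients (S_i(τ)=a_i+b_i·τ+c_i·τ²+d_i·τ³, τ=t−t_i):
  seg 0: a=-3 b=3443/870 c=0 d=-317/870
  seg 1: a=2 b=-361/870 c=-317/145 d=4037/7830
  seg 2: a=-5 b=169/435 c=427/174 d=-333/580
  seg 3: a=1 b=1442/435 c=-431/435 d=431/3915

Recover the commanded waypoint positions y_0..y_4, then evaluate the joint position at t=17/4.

y_0 = S_0(0) = a_0 = -3
y_1 = S_1(0) = a_1 = 2
y_2 = S_2(0) = a_2 = -5
y_3 = S_3(0) = a_3 = 1
y_4 = S_3(3) = 5
t_q=17/4 is in segment 1 (τ=9/4); S_1(τ)=-15325/3712

y_0=-3 y_1=2 y_2=-5 y_3=1 y_4=5
S(17/4) = -15325/3712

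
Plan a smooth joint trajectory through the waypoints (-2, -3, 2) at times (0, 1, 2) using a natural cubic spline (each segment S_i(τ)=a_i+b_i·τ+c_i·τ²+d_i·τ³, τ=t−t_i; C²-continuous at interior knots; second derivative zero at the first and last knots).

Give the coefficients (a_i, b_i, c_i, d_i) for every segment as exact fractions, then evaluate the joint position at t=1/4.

  seg 0: a=-2 b=-5/2 c=0 d=3/2
  seg 1: a=-3 b=2 c=9/2 d=-3/2
S(1/4) = -333/128

Δ: Δ0=-1, Δ1=5
row 1: diag=4, rhs=36; c'=1/4, d'=9
back: M1=9
M: M0=0, M1=9, M2=0
seg 0: a=-2, c=M0/2=0, d=(M1−M0)/(6·1)=3/2, b=Δ0−h0·(2M0+M1)/6=-5/2
seg 1: a=-3, c=M1/2=9/2, d=(M2−M1)/(6·1)=-3/2, b=Δ1−h1·(2M1+M2)/6=2
t_q=1/4 → seg 0, τ=1/4; S=-2+-5/2·τ+0·τ²+3/2·τ³=-333/128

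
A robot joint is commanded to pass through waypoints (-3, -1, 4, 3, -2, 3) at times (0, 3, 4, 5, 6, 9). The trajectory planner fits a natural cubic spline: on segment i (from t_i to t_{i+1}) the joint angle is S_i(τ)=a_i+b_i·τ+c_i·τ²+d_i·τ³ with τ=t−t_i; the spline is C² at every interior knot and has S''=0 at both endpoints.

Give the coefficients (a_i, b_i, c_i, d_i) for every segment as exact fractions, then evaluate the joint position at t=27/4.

Δ: Δ0=2/3, Δ1=5, Δ2=-1, Δ3=-5, Δ4=5/3
row 1: diag=8, rhs=26; c'=1/8, d'=13/4
row 2: denom=4−1·1/8=31/8; d'=(-36−1·13/4)/(31/8)=-314/31
row 3: denom=4−1·8/31=116/31; d'=(-24−1·-314/31)/(116/31)=-215/58
row 4: denom=8−1·31/116=897/116; d'=(40−1·-215/58)/(897/116)=130/23
back: M4=130/23
back: M3=-215/58−31/116·130/23=-120/23
back: M2=-314/31−8/31·-120/23=-202/23
back: M1=13/4−1/8·-202/23=100/23
M: M0=0, M1=100/23, M2=-202/23, M3=-120/23, M4=130/23, M5=0
seg 0: a=-3, c=M0/2=0, d=(M1−M0)/(6·3)=50/207, b=Δ0−h0·(2M0+M1)/6=-104/69
seg 1: a=-1, c=M1/2=50/23, d=(M2−M1)/(6·1)=-151/69, b=Δ1−h1·(2M1+M2)/6=346/69
seg 2: a=4, c=M2/2=-101/23, d=(M3−M2)/(6·1)=41/69, b=Δ2−h2·(2M2+M3)/6=193/69
seg 3: a=3, c=M3/2=-60/23, d=(M4−M3)/(6·1)=125/69, b=Δ3−h3·(2M3+M4)/6=-290/69
seg 4: a=-2, c=M4/2=65/23, d=(M5−M4)/(6·3)=-65/207, b=Δ4−h4·(2M4+M5)/6=-275/69
t_q=27/4 → seg 4, τ=3/4; S=-2+-275/69·τ+65/23·τ²+-65/207·τ³=-5199/1472

  seg 0: a=-3 b=-104/69 c=0 d=50/207
  seg 1: a=-1 b=346/69 c=50/23 d=-151/69
  seg 2: a=4 b=193/69 c=-101/23 d=41/69
  seg 3: a=3 b=-290/69 c=-60/23 d=125/69
  seg 4: a=-2 b=-275/69 c=65/23 d=-65/207
S(27/4) = -5199/1472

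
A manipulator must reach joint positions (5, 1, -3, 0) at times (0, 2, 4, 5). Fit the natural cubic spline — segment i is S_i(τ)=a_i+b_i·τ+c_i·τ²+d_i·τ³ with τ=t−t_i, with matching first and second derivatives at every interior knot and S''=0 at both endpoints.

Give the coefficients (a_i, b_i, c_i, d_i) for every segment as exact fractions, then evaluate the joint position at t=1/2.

  seg 0: a=5 b=-17/11 c=0 d=-5/44
  seg 1: a=1 b=-32/11 c=-15/22 d=25/44
  seg 2: a=-3 b=13/11 c=30/11 d=-10/11
S(1/2) = 1483/352

Δ: Δ0=-2, Δ1=-2, Δ2=3
row 1: diag=8, rhs=0; c'=1/4, d'=0
row 2: denom=6−2·1/4=11/2; d'=(30−2·0)/(11/2)=60/11
back: M2=60/11
back: M1=0−1/4·60/11=-15/11
M: M0=0, M1=-15/11, M2=60/11, M3=0
seg 0: a=5, c=M0/2=0, d=(M1−M0)/(6·2)=-5/44, b=Δ0−h0·(2M0+M1)/6=-17/11
seg 1: a=1, c=M1/2=-15/22, d=(M2−M1)/(6·2)=25/44, b=Δ1−h1·(2M1+M2)/6=-32/11
seg 2: a=-3, c=M2/2=30/11, d=(M3−M2)/(6·1)=-10/11, b=Δ2−h2·(2M2+M3)/6=13/11
t_q=1/2 → seg 0, τ=1/2; S=5+-17/11·τ+0·τ²+-5/44·τ³=1483/352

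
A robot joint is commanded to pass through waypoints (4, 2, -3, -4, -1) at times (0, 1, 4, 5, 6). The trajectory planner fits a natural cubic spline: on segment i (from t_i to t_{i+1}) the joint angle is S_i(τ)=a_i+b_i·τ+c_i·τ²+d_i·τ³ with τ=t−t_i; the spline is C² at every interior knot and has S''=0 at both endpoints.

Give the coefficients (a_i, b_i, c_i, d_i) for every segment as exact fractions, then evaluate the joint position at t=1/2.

Δ: Δ0=-2, Δ1=-5/3, Δ2=-1, Δ3=3
row 1: diag=8, rhs=2; c'=3/8, d'=1/4
row 2: denom=8−3·3/8=55/8; d'=(4−3·1/4)/(55/8)=26/55
row 3: denom=4−1·8/55=212/55; d'=(24−1·26/55)/(212/55)=647/106
back: M3=647/106
back: M2=26/55−8/55·647/106=-22/53
back: M1=1/4−3/8·-22/53=43/106
M: M0=0, M1=43/106, M2=-22/53, M3=647/106, M4=0
seg 0: a=4, c=M0/2=0, d=(M1−M0)/(6·1)=43/636, b=Δ0−h0·(2M0+M1)/6=-1315/636
seg 1: a=2, c=M1/2=43/212, d=(M2−M1)/(6·3)=-29/636, b=Δ1−h1·(2M1+M2)/6=-593/318
seg 2: a=-3, c=M2/2=-11/53, d=(M3−M2)/(6·1)=691/636, b=Δ2−h2·(2M2+M3)/6=-1195/636
seg 3: a=-4, c=M3/2=647/212, d=(M4−M3)/(6·1)=-647/636, b=Δ3−h3·(2M3+M4)/6=307/318
t_q=1/2 → seg 0, τ=1/2; S=4+-1315/636·τ+0·τ²+43/636·τ³=5045/1696

  seg 0: a=4 b=-1315/636 c=0 d=43/636
  seg 1: a=2 b=-593/318 c=43/212 d=-29/636
  seg 2: a=-3 b=-1195/636 c=-11/53 d=691/636
  seg 3: a=-4 b=307/318 c=647/212 d=-647/636
S(1/2) = 5045/1696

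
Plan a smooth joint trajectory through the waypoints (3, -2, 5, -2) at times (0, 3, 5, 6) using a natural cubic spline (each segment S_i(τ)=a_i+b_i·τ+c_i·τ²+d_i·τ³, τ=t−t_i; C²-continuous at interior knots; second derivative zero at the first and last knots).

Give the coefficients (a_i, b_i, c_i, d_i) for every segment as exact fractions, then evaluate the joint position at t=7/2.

Δ: Δ0=-5/3, Δ1=7/2, Δ2=-7
row 1: diag=10, rhs=31; c'=1/5, d'=31/10
row 2: denom=6−2·1/5=28/5; d'=(-63−2·31/10)/(28/5)=-173/14
back: M2=-173/14
back: M1=31/10−1/5·-173/14=39/7
M: M0=0, M1=39/7, M2=-173/14, M3=0
seg 0: a=3, c=M0/2=0, d=(M1−M0)/(6·3)=13/42, b=Δ0−h0·(2M0+M1)/6=-187/42
seg 1: a=-2, c=M1/2=39/14, d=(M2−M1)/(6·2)=-251/168, b=Δ1−h1·(2M1+M2)/6=82/21
seg 2: a=5, c=M2/2=-173/28, d=(M3−M2)/(6·1)=173/84, b=Δ2−h2·(2M2+M3)/6=-121/42
t_q=7/2 → seg 1, τ=1/2; S=-2+82/21·τ+39/14·τ²+-251/168·τ³=207/448

  seg 0: a=3 b=-187/42 c=0 d=13/42
  seg 1: a=-2 b=82/21 c=39/14 d=-251/168
  seg 2: a=5 b=-121/42 c=-173/28 d=173/84
S(7/2) = 207/448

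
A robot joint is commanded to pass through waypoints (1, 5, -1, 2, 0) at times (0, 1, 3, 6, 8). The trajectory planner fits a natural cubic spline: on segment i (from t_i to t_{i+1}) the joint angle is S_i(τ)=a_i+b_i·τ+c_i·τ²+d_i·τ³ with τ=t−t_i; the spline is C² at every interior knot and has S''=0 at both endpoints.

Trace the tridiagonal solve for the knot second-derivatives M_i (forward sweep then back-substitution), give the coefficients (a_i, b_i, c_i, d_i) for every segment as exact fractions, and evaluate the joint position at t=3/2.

Δ: Δ0=4, Δ1=-3, Δ2=1, Δ3=-1
row 1: diag=6, rhs=-42; c'=1/3, d'=-7
row 2: denom=10−2·1/3=28/3; d'=(24−2·-7)/(28/3)=57/14
row 3: denom=10−3·9/28=253/28; d'=(-12−3·57/14)/(253/28)=-678/253
back: M3=-678/253
back: M2=57/14−9/28·-678/253=1248/253
back: M1=-7−1/3·1248/253=-2187/253
M: M0=0, M1=-2187/253, M2=1248/253, M3=-678/253, M4=0
seg 0: a=1, c=M0/2=0, d=(M1−M0)/(6·1)=-729/506, b=Δ0−h0·(2M0+M1)/6=2753/506
seg 1: a=5, c=M1/2=-2187/506, d=(M2−M1)/(6·2)=1145/1012, b=Δ1−h1·(2M1+M2)/6=283/253
seg 2: a=-1, c=M2/2=624/253, d=(M3−M2)/(6·3)=-107/253, b=Δ2−h2·(2M2+M3)/6=-656/253
seg 3: a=2, c=M3/2=-339/253, d=(M4−M3)/(6·2)=113/506, b=Δ3−h3·(2M3+M4)/6=199/253
t_q=3/2 → seg 1, τ=1/2; S=5+283/253·τ+-2187/506·τ²+1145/1012·τ³=37405/8096

  seg 0: a=1 b=2753/506 c=0 d=-729/506
  seg 1: a=5 b=283/253 c=-2187/506 d=1145/1012
  seg 2: a=-1 b=-656/253 c=624/253 d=-107/253
  seg 3: a=2 b=199/253 c=-339/253 d=113/506
S(3/2) = 37405/8096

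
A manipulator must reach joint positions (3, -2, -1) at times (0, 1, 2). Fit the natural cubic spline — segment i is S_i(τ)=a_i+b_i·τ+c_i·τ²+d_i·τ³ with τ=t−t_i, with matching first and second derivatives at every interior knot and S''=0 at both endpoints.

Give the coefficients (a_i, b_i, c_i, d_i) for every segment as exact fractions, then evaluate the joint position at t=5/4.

  seg 0: a=3 b=-13/2 c=0 d=3/2
  seg 1: a=-2 b=-2 c=9/2 d=-3/2
S(5/4) = -287/128

Δ: Δ0=-5, Δ1=1
row 1: diag=4, rhs=36; c'=1/4, d'=9
back: M1=9
M: M0=0, M1=9, M2=0
seg 0: a=3, c=M0/2=0, d=(M1−M0)/(6·1)=3/2, b=Δ0−h0·(2M0+M1)/6=-13/2
seg 1: a=-2, c=M1/2=9/2, d=(M2−M1)/(6·1)=-3/2, b=Δ1−h1·(2M1+M2)/6=-2
t_q=5/4 → seg 1, τ=1/4; S=-2+-2·τ+9/2·τ²+-3/2·τ³=-287/128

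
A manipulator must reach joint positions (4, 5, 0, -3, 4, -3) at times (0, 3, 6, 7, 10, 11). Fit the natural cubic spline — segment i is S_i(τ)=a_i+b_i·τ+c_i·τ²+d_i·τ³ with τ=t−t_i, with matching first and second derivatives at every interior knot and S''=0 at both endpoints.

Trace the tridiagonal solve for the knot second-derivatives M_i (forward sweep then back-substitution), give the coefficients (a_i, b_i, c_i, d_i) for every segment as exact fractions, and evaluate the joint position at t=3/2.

  seg 0: a=4 b=953/1563 c=0 d=-16/521
  seg 1: a=5 b=-343/1563 c=-144/521 d=-322/4689
  seg 2: a=0 b=-5833/1563 c=-466/521 d=2542/1563
  seg 3: a=-3 b=-1003/1563 c=2076/521 d=-4678/4689
  seg 4: a=4 b=-5737/1563 c=-2602/521 d=2602/1563
S(3/2) = 5013/1042

Δ: Δ0=1/3, Δ1=-5/3, Δ2=-3, Δ3=7/3, Δ4=-7
row 1: diag=12, rhs=-12; c'=1/4, d'=-1
row 2: denom=8−3·1/4=29/4; d'=(-8−3·-1)/(29/4)=-20/29
row 3: denom=8−1·4/29=228/29; d'=(32−1·-20/29)/(228/29)=79/19
row 4: denom=8−3·29/76=521/76; d'=(-56−3·79/19)/(521/76)=-5204/521
back: M4=-5204/521
back: M3=79/19−29/76·-5204/521=4152/521
back: M2=-20/29−4/29·4152/521=-932/521
back: M1=-1−1/4·-932/521=-288/521
M: M0=0, M1=-288/521, M2=-932/521, M3=4152/521, M4=-5204/521, M5=0
seg 0: a=4, c=M0/2=0, d=(M1−M0)/(6·3)=-16/521, b=Δ0−h0·(2M0+M1)/6=953/1563
seg 1: a=5, c=M1/2=-144/521, d=(M2−M1)/(6·3)=-322/4689, b=Δ1−h1·(2M1+M2)/6=-343/1563
seg 2: a=0, c=M2/2=-466/521, d=(M3−M2)/(6·1)=2542/1563, b=Δ2−h2·(2M2+M3)/6=-5833/1563
seg 3: a=-3, c=M3/2=2076/521, d=(M4−M3)/(6·3)=-4678/4689, b=Δ3−h3·(2M3+M4)/6=-1003/1563
seg 4: a=4, c=M4/2=-2602/521, d=(M5−M4)/(6·1)=2602/1563, b=Δ4−h4·(2M4+M5)/6=-5737/1563
t_q=3/2 → seg 0, τ=3/2; S=4+953/1563·τ+0·τ²+-16/521·τ³=5013/1042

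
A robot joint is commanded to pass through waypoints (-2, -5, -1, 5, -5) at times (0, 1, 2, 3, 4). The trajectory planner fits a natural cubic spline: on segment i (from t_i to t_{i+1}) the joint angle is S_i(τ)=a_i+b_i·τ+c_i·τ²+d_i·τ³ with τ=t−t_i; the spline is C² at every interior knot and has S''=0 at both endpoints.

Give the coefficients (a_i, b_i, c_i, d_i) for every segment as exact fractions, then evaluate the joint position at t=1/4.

  seg 0: a=-2 b=-249/56 c=0 d=81/56
  seg 1: a=-5 b=-3/28 c=243/56 d=-13/56
  seg 2: a=-1 b=63/8 c=51/14 d=-309/56
  seg 3: a=5 b=-39/28 c=-723/56 d=241/56
S(1/4) = -11071/3584

Δ: Δ0=-3, Δ1=4, Δ2=6, Δ3=-10
row 1: diag=4, rhs=42; c'=1/4, d'=21/2
row 2: denom=4−1·1/4=15/4; d'=(12−1·21/2)/(15/4)=2/5
row 3: denom=4−1·4/15=56/15; d'=(-96−1·2/5)/(56/15)=-723/28
back: M3=-723/28
back: M2=2/5−4/15·-723/28=51/7
back: M1=21/2−1/4·51/7=243/28
M: M0=0, M1=243/28, M2=51/7, M3=-723/28, M4=0
seg 0: a=-2, c=M0/2=0, d=(M1−M0)/(6·1)=81/56, b=Δ0−h0·(2M0+M1)/6=-249/56
seg 1: a=-5, c=M1/2=243/56, d=(M2−M1)/(6·1)=-13/56, b=Δ1−h1·(2M1+M2)/6=-3/28
seg 2: a=-1, c=M2/2=51/14, d=(M3−M2)/(6·1)=-309/56, b=Δ2−h2·(2M2+M3)/6=63/8
seg 3: a=5, c=M3/2=-723/56, d=(M4−M3)/(6·1)=241/56, b=Δ3−h3·(2M3+M4)/6=-39/28
t_q=1/4 → seg 0, τ=1/4; S=-2+-249/56·τ+0·τ²+81/56·τ³=-11071/3584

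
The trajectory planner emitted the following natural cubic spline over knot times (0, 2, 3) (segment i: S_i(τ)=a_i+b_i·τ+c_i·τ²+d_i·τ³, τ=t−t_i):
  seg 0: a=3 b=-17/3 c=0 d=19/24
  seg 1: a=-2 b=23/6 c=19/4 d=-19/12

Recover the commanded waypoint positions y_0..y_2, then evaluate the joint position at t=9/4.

y_0 = S_0(0) = a_0 = 3
y_1 = S_1(0) = a_1 = -2
y_2 = S_1(1) = 5
t_q=9/4 is in segment 1 (τ=1/4); S_1(τ)=-197/256

y_0=3 y_1=-2 y_2=5
S(9/4) = -197/256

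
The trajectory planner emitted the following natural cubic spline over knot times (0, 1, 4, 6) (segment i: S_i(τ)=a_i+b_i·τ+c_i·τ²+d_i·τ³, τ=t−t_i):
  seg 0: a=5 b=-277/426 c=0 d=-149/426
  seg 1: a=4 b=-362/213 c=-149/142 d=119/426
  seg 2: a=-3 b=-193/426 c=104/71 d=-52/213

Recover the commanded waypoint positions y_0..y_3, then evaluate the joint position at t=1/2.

y_0=5 y_1=4 y_2=-3 y_3=0
S(1/2) = 5261/1136

y_0 = S_0(0) = a_0 = 5
y_1 = S_1(0) = a_1 = 4
y_2 = S_2(0) = a_2 = -3
y_3 = S_2(2) = 0
t_q=1/2 is in segment 0 (τ=1/2); S_0(τ)=5261/1136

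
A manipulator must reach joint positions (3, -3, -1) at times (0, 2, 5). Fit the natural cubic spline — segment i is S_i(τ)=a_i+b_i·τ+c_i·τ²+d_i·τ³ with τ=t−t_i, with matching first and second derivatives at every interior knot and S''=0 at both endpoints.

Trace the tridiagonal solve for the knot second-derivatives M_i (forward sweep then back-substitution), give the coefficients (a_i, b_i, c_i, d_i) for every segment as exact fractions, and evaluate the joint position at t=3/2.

Δ: Δ0=-3, Δ1=2/3
row 1: diag=10, rhs=22; c'=3/10, d'=11/5
back: M1=11/5
M: M0=0, M1=11/5, M2=0
seg 0: a=3, c=M0/2=0, d=(M1−M0)/(6·2)=11/60, b=Δ0−h0·(2M0+M1)/6=-56/15
seg 1: a=-3, c=M1/2=11/10, d=(M2−M1)/(6·3)=-11/90, b=Δ1−h1·(2M1+M2)/6=-23/15
t_q=3/2 → seg 0, τ=3/2; S=3+-56/15·τ+0·τ²+11/60·τ³=-317/160

  seg 0: a=3 b=-56/15 c=0 d=11/60
  seg 1: a=-3 b=-23/15 c=11/10 d=-11/90
S(3/2) = -317/160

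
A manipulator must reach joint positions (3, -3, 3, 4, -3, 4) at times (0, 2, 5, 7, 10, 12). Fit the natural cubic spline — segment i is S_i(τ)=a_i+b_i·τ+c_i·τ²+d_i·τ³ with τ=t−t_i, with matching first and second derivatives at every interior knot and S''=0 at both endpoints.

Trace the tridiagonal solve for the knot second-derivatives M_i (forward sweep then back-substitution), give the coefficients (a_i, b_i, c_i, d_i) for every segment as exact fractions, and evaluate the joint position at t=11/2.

  seg 0: a=3 b=-32612/7881 c=0 d=8969/31524
  seg 1: a=-3 b=-5705/7881 c=8969/5254 d=-37787/141858
  seg 2: a=3 b=36671/15762 c=-5440/7881 d=-95/852
  seg 3: a=4 b=-9313/5254 c=-21425/15762 d=27718/70929
  seg 4: a=-3 b=3273/5254 c=11337/5254 d=-3779/10508
S(11/2) = 334303/84064

Δ: Δ0=-3, Δ1=2, Δ2=1/2, Δ3=-7/3, Δ4=7/2
row 1: diag=10, rhs=30; c'=3/10, d'=3
row 2: denom=10−3·3/10=91/10; d'=(-9−3·3)/(91/10)=-180/91
row 3: denom=10−2·20/91=870/91; d'=(-17−2·-180/91)/(870/91)=-1187/870
row 4: denom=10−3·91/290=2627/290; d'=(35−3·-1187/870)/(2627/290)=11337/2627
back: M4=11337/2627
back: M3=-1187/870−91/290·11337/2627=-21425/7881
back: M2=-180/91−20/91·-21425/7881=-10880/7881
back: M1=3−3/10·-10880/7881=8969/2627
M: M0=0, M1=8969/2627, M2=-10880/7881, M3=-21425/7881, M4=11337/2627, M5=0
seg 0: a=3, c=M0/2=0, d=(M1−M0)/(6·2)=8969/31524, b=Δ0−h0·(2M0+M1)/6=-32612/7881
seg 1: a=-3, c=M1/2=8969/5254, d=(M2−M1)/(6·3)=-37787/141858, b=Δ1−h1·(2M1+M2)/6=-5705/7881
seg 2: a=3, c=M2/2=-5440/7881, d=(M3−M2)/(6·2)=-95/852, b=Δ2−h2·(2M2+M3)/6=36671/15762
seg 3: a=4, c=M3/2=-21425/15762, d=(M4−M3)/(6·3)=27718/70929, b=Δ3−h3·(2M3+M4)/6=-9313/5254
seg 4: a=-3, c=M4/2=11337/5254, d=(M5−M4)/(6·2)=-3779/10508, b=Δ4−h4·(2M4+M5)/6=3273/5254
t_q=11/2 → seg 2, τ=1/2; S=3+36671/15762·τ+-5440/7881·τ²+-95/852·τ³=334303/84064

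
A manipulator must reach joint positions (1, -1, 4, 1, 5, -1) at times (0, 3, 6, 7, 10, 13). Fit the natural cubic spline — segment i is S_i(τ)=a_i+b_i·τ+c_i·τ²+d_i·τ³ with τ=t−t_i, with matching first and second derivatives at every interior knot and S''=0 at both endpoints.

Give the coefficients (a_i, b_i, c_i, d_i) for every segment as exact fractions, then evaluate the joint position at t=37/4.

Δ: Δ0=-2/3, Δ1=5/3, Δ2=-3, Δ3=4/3, Δ4=-2
row 1: diag=12, rhs=14; c'=1/4, d'=7/6
row 2: denom=8−3·1/4=29/4; d'=(-28−3·7/6)/(29/4)=-126/29
row 3: denom=8−1·4/29=228/29; d'=(26−1·-126/29)/(228/29)=220/57
row 4: denom=12−3·29/76=825/76; d'=(-20−3·220/57)/(825/76)=-32/11
back: M4=-32/11
back: M3=220/57−29/76·-32/11=164/33
back: M2=-126/29−4/29·164/33=-166/33
back: M1=7/6−1/4·-166/33=80/33
M: M0=0, M1=80/33, M2=-166/33, M3=164/33, M4=-32/11, M5=0
seg 0: a=1, c=M0/2=0, d=(M1−M0)/(6·3)=40/297, b=Δ0−h0·(2M0+M1)/6=-62/33
seg 1: a=-1, c=M1/2=40/33, d=(M2−M1)/(6·3)=-41/99, b=Δ1−h1·(2M1+M2)/6=58/33
seg 2: a=4, c=M2/2=-83/33, d=(M3−M2)/(6·1)=5/3, b=Δ2−h2·(2M2+M3)/6=-71/33
seg 3: a=1, c=M3/2=82/33, d=(M4−M3)/(6·3)=-130/297, b=Δ3−h3·(2M3+M4)/6=-24/11
seg 4: a=5, c=M4/2=-16/11, d=(M5−M4)/(6·3)=16/99, b=Δ4−h4·(2M4+M5)/6=10/11
t_q=37/4 → seg 3, τ=9/4; S=1+-24/11·τ+82/33·τ²+-130/297·τ³=1297/352

  seg 0: a=1 b=-62/33 c=0 d=40/297
  seg 1: a=-1 b=58/33 c=40/33 d=-41/99
  seg 2: a=4 b=-71/33 c=-83/33 d=5/3
  seg 3: a=1 b=-24/11 c=82/33 d=-130/297
  seg 4: a=5 b=10/11 c=-16/11 d=16/99
S(37/4) = 1297/352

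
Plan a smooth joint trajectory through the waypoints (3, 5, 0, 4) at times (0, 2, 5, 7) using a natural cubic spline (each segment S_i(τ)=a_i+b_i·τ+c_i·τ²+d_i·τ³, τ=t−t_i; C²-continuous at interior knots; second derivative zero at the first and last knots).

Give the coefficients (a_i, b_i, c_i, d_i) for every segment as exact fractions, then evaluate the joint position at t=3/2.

Δ: Δ0=1, Δ1=-5/3, Δ2=2
row 1: diag=10, rhs=-16; c'=3/10, d'=-8/5
row 2: denom=10−3·3/10=91/10; d'=(22−3·-8/5)/(91/10)=268/91
back: M2=268/91
back: M1=-8/5−3/10·268/91=-226/91
M: M0=0, M1=-226/91, M2=268/91, M3=0
seg 0: a=3, c=M0/2=0, d=(M1−M0)/(6·2)=-113/546, b=Δ0−h0·(2M0+M1)/6=499/273
seg 1: a=5, c=M1/2=-113/91, d=(M2−M1)/(6·3)=19/63, b=Δ1−h1·(2M1+M2)/6=-179/273
seg 2: a=0, c=M2/2=134/91, d=(M3−M2)/(6·2)=-67/273, b=Δ2−h2·(2M2+M3)/6=10/273
t_q=3/2 → seg 0, τ=3/2; S=3+499/273·τ+0·τ²+-113/546·τ³=1049/208

  seg 0: a=3 b=499/273 c=0 d=-113/546
  seg 1: a=5 b=-179/273 c=-113/91 d=19/63
  seg 2: a=0 b=10/273 c=134/91 d=-67/273
S(3/2) = 1049/208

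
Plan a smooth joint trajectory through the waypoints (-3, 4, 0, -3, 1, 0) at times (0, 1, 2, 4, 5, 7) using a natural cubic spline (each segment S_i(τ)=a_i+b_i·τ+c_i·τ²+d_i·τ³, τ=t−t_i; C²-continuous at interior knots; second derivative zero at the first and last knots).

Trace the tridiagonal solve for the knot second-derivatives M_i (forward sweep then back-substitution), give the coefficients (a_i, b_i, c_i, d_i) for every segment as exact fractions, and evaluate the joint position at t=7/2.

  seg 0: a=-3 b=14043/1418 c=0 d=-4117/1418
  seg 1: a=4 b=846/709 c=-12351/1418 d=4987/1418
  seg 2: a=0 b=-8049/1418 c=1305/709 d=351/2836
  seg 3: a=-3 b=4497/1418 c=3663/1418 d=-1244/709
  seg 4: a=1 b=4359/1418 c=-3801/1418 d=1267/2836
S(7/2) = -89739/22688

Δ: Δ0=7, Δ1=-4, Δ2=-3/2, Δ3=4, Δ4=-1/2
row 1: diag=4, rhs=-66; c'=1/4, d'=-33/2
row 2: denom=6−1·1/4=23/4; d'=(15−1·-33/2)/(23/4)=126/23
row 3: denom=6−2·8/23=122/23; d'=(33−2·126/23)/(122/23)=507/122
row 4: denom=6−1·23/122=709/122; d'=(-27−1·507/122)/(709/122)=-3801/709
back: M4=-3801/709
back: M3=507/122−23/122·-3801/709=3663/709
back: M2=126/23−8/23·3663/709=2610/709
back: M1=-33/2−1/4·2610/709=-12351/709
M: M0=0, M1=-12351/709, M2=2610/709, M3=3663/709, M4=-3801/709, M5=0
seg 0: a=-3, c=M0/2=0, d=(M1−M0)/(6·1)=-4117/1418, b=Δ0−h0·(2M0+M1)/6=14043/1418
seg 1: a=4, c=M1/2=-12351/1418, d=(M2−M1)/(6·1)=4987/1418, b=Δ1−h1·(2M1+M2)/6=846/709
seg 2: a=0, c=M2/2=1305/709, d=(M3−M2)/(6·2)=351/2836, b=Δ2−h2·(2M2+M3)/6=-8049/1418
seg 3: a=-3, c=M3/2=3663/1418, d=(M4−M3)/(6·1)=-1244/709, b=Δ3−h3·(2M3+M4)/6=4497/1418
seg 4: a=1, c=M4/2=-3801/1418, d=(M5−M4)/(6·2)=1267/2836, b=Δ4−h4·(2M4+M5)/6=4359/1418
t_q=7/2 → seg 2, τ=3/2; S=0+-8049/1418·τ+1305/709·τ²+351/2836·τ³=-89739/22688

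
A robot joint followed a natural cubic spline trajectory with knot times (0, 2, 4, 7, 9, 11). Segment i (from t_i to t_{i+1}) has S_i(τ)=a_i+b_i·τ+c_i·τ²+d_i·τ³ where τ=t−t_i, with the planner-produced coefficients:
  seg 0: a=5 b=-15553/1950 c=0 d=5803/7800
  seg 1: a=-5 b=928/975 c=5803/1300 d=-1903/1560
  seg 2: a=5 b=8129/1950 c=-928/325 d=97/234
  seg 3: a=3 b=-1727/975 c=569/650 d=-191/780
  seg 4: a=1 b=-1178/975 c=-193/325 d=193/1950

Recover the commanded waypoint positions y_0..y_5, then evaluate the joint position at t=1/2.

y_0 = S_0(0) = a_0 = 5
y_1 = S_1(0) = a_1 = -5
y_2 = S_2(0) = a_2 = 5
y_3 = S_3(0) = a_3 = 3
y_4 = S_4(0) = a_4 = 1
y_5 = S_4(2) = -3
t_q=1/2 is in segment 0 (τ=1/2); S_0(τ)=4597/4160

y_0=5 y_1=-5 y_2=5 y_3=3 y_4=1 y_5=-3
S(1/2) = 4597/4160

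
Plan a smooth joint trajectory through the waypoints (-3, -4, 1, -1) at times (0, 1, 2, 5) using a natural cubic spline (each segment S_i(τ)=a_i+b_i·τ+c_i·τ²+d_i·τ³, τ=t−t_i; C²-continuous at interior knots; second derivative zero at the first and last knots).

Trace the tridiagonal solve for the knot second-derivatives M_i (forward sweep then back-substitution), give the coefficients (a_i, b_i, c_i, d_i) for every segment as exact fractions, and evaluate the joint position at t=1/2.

  seg 0: a=-3 b=-254/93 c=0 d=161/93
  seg 1: a=-4 b=229/93 c=161/31 d=-247/93
  seg 2: a=1 b=454/93 c=-86/31 d=86/279
S(1/2) = -1029/248

Δ: Δ0=-1, Δ1=5, Δ2=-2/3
row 1: diag=4, rhs=36; c'=1/4, d'=9
row 2: denom=8−1·1/4=31/4; d'=(-34−1·9)/(31/4)=-172/31
back: M2=-172/31
back: M1=9−1/4·-172/31=322/31
M: M0=0, M1=322/31, M2=-172/31, M3=0
seg 0: a=-3, c=M0/2=0, d=(M1−M0)/(6·1)=161/93, b=Δ0−h0·(2M0+M1)/6=-254/93
seg 1: a=-4, c=M1/2=161/31, d=(M2−M1)/(6·1)=-247/93, b=Δ1−h1·(2M1+M2)/6=229/93
seg 2: a=1, c=M2/2=-86/31, d=(M3−M2)/(6·3)=86/279, b=Δ2−h2·(2M2+M3)/6=454/93
t_q=1/2 → seg 0, τ=1/2; S=-3+-254/93·τ+0·τ²+161/93·τ³=-1029/248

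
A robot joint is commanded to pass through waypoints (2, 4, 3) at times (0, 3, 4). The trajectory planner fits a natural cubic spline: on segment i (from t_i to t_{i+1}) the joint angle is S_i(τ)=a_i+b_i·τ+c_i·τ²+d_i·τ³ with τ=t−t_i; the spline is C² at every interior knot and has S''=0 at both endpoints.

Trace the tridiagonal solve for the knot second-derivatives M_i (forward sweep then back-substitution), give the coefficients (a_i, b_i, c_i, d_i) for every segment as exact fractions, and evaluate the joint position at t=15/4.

  seg 0: a=2 b=31/24 c=0 d=-5/72
  seg 1: a=4 b=-7/12 c=-5/8 d=5/24
S(15/4) = 1689/512

Δ: Δ0=2/3, Δ1=-1
row 1: diag=8, rhs=-10; c'=1/8, d'=-5/4
back: M1=-5/4
M: M0=0, M1=-5/4, M2=0
seg 0: a=2, c=M0/2=0, d=(M1−M0)/(6·3)=-5/72, b=Δ0−h0·(2M0+M1)/6=31/24
seg 1: a=4, c=M1/2=-5/8, d=(M2−M1)/(6·1)=5/24, b=Δ1−h1·(2M1+M2)/6=-7/12
t_q=15/4 → seg 1, τ=3/4; S=4+-7/12·τ+-5/8·τ²+5/24·τ³=1689/512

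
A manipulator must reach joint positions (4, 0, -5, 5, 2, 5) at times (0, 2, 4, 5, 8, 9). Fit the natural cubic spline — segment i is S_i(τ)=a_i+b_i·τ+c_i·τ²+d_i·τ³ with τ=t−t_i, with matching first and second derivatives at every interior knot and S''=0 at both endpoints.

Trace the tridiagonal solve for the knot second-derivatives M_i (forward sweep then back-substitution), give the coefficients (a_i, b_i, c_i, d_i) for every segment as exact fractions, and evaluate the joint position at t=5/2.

Δ: Δ0=-2, Δ1=-5/2, Δ2=10, Δ3=-1, Δ4=3
row 1: diag=8, rhs=-3; c'=1/4, d'=-3/8
row 2: denom=6−2·1/4=11/2; d'=(75−2·-3/8)/(11/2)=303/22
row 3: denom=8−1·2/11=86/11; d'=(-66−1·303/22)/(86/11)=-1755/172
row 4: denom=8−3·33/86=589/86; d'=(24−3·-1755/172)/(589/86)=303/38
back: M4=303/38
back: M3=-1755/172−33/86·303/38=-252/19
back: M2=303/22−2/11·-252/19=615/38
back: M1=-3/8−1/4·615/38=-84/19
M: M0=0, M1=-84/19, M2=615/38, M3=-252/19, M4=303/38, M5=0
seg 0: a=4, c=M0/2=0, d=(M1−M0)/(6·2)=-7/19, b=Δ0−h0·(2M0+M1)/6=-10/19
seg 1: a=0, c=M1/2=-42/19, d=(M2−M1)/(6·2)=261/152, b=Δ1−h1·(2M1+M2)/6=-94/19
seg 2: a=-5, c=M2/2=615/76, d=(M3−M2)/(6·1)=-373/76, b=Δ2−h2·(2M2+M3)/6=259/38
seg 3: a=5, c=M3/2=-126/19, d=(M4−M3)/(6·3)=269/228, b=Δ3−h3·(2M3+M4)/6=629/76
seg 4: a=2, c=M4/2=303/76, d=(M5−M4)/(6·1)=-101/76, b=Δ4−h4·(2M4+M5)/6=13/38
t_q=5/2 → seg 1, τ=1/2; S=0+-94/19·τ+-42/19·τ²+261/152·τ³=-3419/1216

  seg 0: a=4 b=-10/19 c=0 d=-7/19
  seg 1: a=0 b=-94/19 c=-42/19 d=261/152
  seg 2: a=-5 b=259/38 c=615/76 d=-373/76
  seg 3: a=5 b=629/76 c=-126/19 d=269/228
  seg 4: a=2 b=13/38 c=303/76 d=-101/76
S(5/2) = -3419/1216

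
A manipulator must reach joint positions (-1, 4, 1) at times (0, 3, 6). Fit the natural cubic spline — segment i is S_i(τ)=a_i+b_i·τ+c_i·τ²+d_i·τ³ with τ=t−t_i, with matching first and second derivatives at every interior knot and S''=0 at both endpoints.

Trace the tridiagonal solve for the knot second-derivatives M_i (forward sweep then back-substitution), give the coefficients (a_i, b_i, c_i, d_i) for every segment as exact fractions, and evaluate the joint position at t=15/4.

Δ: Δ0=5/3, Δ1=-1
row 1: diag=12, rhs=-16; c'=1/4, d'=-4/3
back: M1=-4/3
M: M0=0, M1=-4/3, M2=0
seg 0: a=-1, c=M0/2=0, d=(M1−M0)/(6·3)=-2/27, b=Δ0−h0·(2M0+M1)/6=7/3
seg 1: a=4, c=M1/2=-2/3, d=(M2−M1)/(6·3)=2/27, b=Δ1−h1·(2M1+M2)/6=1/3
t_q=15/4 → seg 1, τ=3/4; S=4+1/3·τ+-2/3·τ²+2/27·τ³=125/32

  seg 0: a=-1 b=7/3 c=0 d=-2/27
  seg 1: a=4 b=1/3 c=-2/3 d=2/27
S(15/4) = 125/32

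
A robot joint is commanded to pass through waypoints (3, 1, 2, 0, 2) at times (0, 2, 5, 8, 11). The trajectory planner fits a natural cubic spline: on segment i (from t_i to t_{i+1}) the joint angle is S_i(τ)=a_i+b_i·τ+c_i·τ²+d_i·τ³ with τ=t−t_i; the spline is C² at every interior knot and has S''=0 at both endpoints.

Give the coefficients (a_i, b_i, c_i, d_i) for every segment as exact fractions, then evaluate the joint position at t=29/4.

  seg 0: a=3 b=-283/207 c=0 d=19/207
  seg 1: a=1 b=-55/207 c=38/69 d=-218/1863
  seg 2: a=2 b=-25/207 c=-104/207 d=199/1863
  seg 3: a=0 b=-52/207 c=95/207 d=-95/1863
S(29/4) = 591/1472

Δ: Δ0=-1, Δ1=1/3, Δ2=-2/3, Δ3=2/3
row 1: diag=10, rhs=8; c'=3/10, d'=4/5
row 2: denom=12−3·3/10=111/10; d'=(-6−3·4/5)/(111/10)=-28/37
row 3: denom=12−3·10/37=414/37; d'=(8−3·-28/37)/(414/37)=190/207
back: M3=190/207
back: M2=-28/37−10/37·190/207=-208/207
back: M1=4/5−3/10·-208/207=76/69
M: M0=0, M1=76/69, M2=-208/207, M3=190/207, M4=0
seg 0: a=3, c=M0/2=0, d=(M1−M0)/(6·2)=19/207, b=Δ0−h0·(2M0+M1)/6=-283/207
seg 1: a=1, c=M1/2=38/69, d=(M2−M1)/(6·3)=-218/1863, b=Δ1−h1·(2M1+M2)/6=-55/207
seg 2: a=2, c=M2/2=-104/207, d=(M3−M2)/(6·3)=199/1863, b=Δ2−h2·(2M2+M3)/6=-25/207
seg 3: a=0, c=M3/2=95/207, d=(M4−M3)/(6·3)=-95/1863, b=Δ3−h3·(2M3+M4)/6=-52/207
t_q=29/4 → seg 2, τ=9/4; S=2+-25/207·τ+-104/207·τ²+199/1863·τ³=591/1472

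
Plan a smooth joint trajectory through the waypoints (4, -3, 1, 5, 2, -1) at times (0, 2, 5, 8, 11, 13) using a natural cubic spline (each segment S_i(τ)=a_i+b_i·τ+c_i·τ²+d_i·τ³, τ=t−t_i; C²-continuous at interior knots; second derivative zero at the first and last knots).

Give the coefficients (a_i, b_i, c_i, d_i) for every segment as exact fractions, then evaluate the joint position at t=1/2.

  seg 0: a=4 b=-34391/7614 c=0 d=3871/15228
  seg 1: a=-3 b=-11165/7614 c=3871/2538 d=-6761/34263
  seg 2: a=1 b=17947/7614 c=-1909/7614 d=-22/729
  seg 3: a=5 b=289/7614 c=-3977/7614 d=2014/34263
  seg 4: a=2 b=-11489/7614 c=17/2538 d=-17/15228
S(1/2) = 72013/40608

Δ: Δ0=-7/2, Δ1=4/3, Δ2=4/3, Δ3=-1, Δ4=-3/2
row 1: diag=10, rhs=29; c'=3/10, d'=29/10
row 2: denom=12−3·3/10=111/10; d'=(0−3·29/10)/(111/10)=-29/37
row 3: denom=12−3·10/37=414/37; d'=(-14−3·-29/37)/(414/37)=-431/414
row 4: denom=10−3·37/138=423/46; d'=(-3−3·-431/414)/(423/46)=17/1269
back: M4=17/1269
back: M3=-431/414−37/138·17/1269=-3977/3807
back: M2=-29/37−10/37·-3977/3807=-1909/3807
back: M1=29/10−3/10·-1909/3807=3871/1269
M: M0=0, M1=3871/1269, M2=-1909/3807, M3=-3977/3807, M4=17/1269, M5=0
seg 0: a=4, c=M0/2=0, d=(M1−M0)/(6·2)=3871/15228, b=Δ0−h0·(2M0+M1)/6=-34391/7614
seg 1: a=-3, c=M1/2=3871/2538, d=(M2−M1)/(6·3)=-6761/34263, b=Δ1−h1·(2M1+M2)/6=-11165/7614
seg 2: a=1, c=M2/2=-1909/7614, d=(M3−M2)/(6·3)=-22/729, b=Δ2−h2·(2M2+M3)/6=17947/7614
seg 3: a=5, c=M3/2=-3977/7614, d=(M4−M3)/(6·3)=2014/34263, b=Δ3−h3·(2M3+M4)/6=289/7614
seg 4: a=2, c=M4/2=17/2538, d=(M5−M4)/(6·2)=-17/15228, b=Δ4−h4·(2M4+M5)/6=-11489/7614
t_q=1/2 → seg 0, τ=1/2; S=4+-34391/7614·τ+0·τ²+3871/15228·τ³=72013/40608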